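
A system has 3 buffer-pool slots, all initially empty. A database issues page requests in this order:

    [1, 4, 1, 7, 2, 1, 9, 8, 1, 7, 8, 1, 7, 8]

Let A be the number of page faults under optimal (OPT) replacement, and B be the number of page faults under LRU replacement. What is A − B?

-1

Under OPT: F F . F F . F F . . . . . . → 6 faults.
Under LRU: F F . F F . F F . F . . . . → 7 faults.
A − B = 6 − 7 = -1.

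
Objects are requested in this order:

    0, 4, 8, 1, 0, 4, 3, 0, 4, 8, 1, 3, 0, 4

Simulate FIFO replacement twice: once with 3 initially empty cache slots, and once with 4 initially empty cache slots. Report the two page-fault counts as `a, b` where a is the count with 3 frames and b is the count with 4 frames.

3 frames: F F F F F F F . . F F . F F → 11 faults.
4 frames: F F F F . . F F F F F F F F → 12 faults.
12 > 11: adding a frame increased faults — Belady's anomaly.

11, 12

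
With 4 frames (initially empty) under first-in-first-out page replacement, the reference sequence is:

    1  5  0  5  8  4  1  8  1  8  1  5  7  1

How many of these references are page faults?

1 → miss, frames (1)
5 → miss, frames (1 5)
0 → miss, frames (1 5 0)
5 → hit
8 → miss, frames (1 5 0 8)
4 → miss, evict 1, frames (5 0 8 4)
1 → miss, evict 5, frames (0 8 4 1)
8 → hit
1 → hit
8 → hit
1 → hit
5 → miss, evict 0, frames (8 4 1 5)
7 → miss, evict 8, frames (4 1 5 7)
1 → hit
Page faults: 8.

8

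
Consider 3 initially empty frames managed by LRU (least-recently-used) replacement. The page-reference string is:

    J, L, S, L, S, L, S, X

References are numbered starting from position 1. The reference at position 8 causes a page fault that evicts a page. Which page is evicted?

pos 1: J -> fault, frames [J]
pos 2: L -> fault, frames [J, L]
pos 3: S -> fault, frames [J, L, S]
pos 4: L -> hit
pos 5: S -> hit
pos 6: L -> hit
pos 7: S -> hit
pos 8: X -> fault, evict J, frames [L, S, X]
At position 8, page J is evicted.

J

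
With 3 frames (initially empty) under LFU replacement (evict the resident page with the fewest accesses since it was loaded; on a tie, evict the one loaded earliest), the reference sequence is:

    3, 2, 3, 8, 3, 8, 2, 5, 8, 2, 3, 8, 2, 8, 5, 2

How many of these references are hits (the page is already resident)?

3: miss, frames (3)
2: miss, frames (3 2)
3: hit
8: miss, frames (3 2 8)
3: hit
8: hit
2: hit
5: miss, evict 2, frames (3 8 5)
8: hit
2: miss, evict 5, frames (3 8 2)
3: hit
8: hit
2: hit
8: hit
5: miss, evict 2, frames (3 8 5)
2: miss, evict 5, frames (3 8 2)
Hits: 9.

9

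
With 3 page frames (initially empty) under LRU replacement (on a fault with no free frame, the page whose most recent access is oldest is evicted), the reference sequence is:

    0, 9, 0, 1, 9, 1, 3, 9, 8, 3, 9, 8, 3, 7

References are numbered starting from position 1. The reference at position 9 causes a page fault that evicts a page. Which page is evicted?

1

pos 1: 0 -> miss, frames [0]
pos 2: 9 -> miss, frames [0, 9]
pos 3: 0 -> hit
pos 4: 1 -> miss, frames [9, 0, 1]
pos 5: 9 -> hit
pos 6: 1 -> hit
pos 7: 3 -> miss, evict 0, frames [9, 1, 3]
pos 8: 9 -> hit
pos 9: 8 -> miss, evict 1, frames [3, 9, 8]
At position 9, page 1 is evicted.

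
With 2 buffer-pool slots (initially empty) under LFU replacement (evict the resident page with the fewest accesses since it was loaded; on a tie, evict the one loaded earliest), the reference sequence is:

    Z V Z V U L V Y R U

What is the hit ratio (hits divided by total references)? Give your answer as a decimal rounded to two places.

Z → fault, frames [Z]
V → fault, frames [Z, V]
Z → hit
V → hit
U → fault, evict Z, frames [V, U]
L → fault, evict U, frames [V, L]
V → hit
Y → fault, evict L, frames [V, Y]
R → fault, evict Y, frames [V, R]
U → fault, evict R, frames [V, U]
Hits: 3 of 10 references → 3/10 = 0.3000.

0.30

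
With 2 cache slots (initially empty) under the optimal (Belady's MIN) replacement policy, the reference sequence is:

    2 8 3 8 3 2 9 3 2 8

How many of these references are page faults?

7

2 -> miss, frames (2)
8 -> miss, frames (2 8)
3 -> miss, evict 2, frames (8 3)
8 -> hit
3 -> hit
2 -> miss, evict 8, frames (3 2)
9 -> miss, evict 2, frames (3 9)
3 -> hit
2 -> miss, evict 9, frames (3 2)
8 -> miss, evict 2, frames (3 8)
Page faults: 7.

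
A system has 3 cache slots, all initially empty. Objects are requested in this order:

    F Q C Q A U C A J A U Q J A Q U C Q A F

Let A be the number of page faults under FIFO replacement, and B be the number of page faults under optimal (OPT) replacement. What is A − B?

Under FIFO: F F F . F F . . F . . F . F . F F F F F → 13 faults.
Under OPT: F F F . F F . . F . . F . . . F F . . F → 10 faults.
A − B = 13 − 10 = 3.

3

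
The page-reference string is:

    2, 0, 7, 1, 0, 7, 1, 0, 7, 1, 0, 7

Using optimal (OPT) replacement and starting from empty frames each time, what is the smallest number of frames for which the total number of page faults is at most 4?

3

f=1: 12 faults
f=2: 8 faults
f=3: 4 faults
f=4: 4 faults
Smallest f with faults ≤ 4 is 3.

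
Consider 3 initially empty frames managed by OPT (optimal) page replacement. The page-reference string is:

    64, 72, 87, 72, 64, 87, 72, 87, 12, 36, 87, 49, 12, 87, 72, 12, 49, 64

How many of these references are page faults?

8

64 -> fault, frames {64}
72 -> fault, frames {64,72}
87 -> fault, frames {64,72,87}
72 -> hit
64 -> hit
87 -> hit
72 -> hit
87 -> hit
12 -> fault, evict 64, frames {72,87,12}
36 -> fault, evict 72, frames {87,12,36}
87 -> hit
49 -> fault, evict 36, frames {87,12,49}
12 -> hit
87 -> hit
72 -> fault, evict 87, frames {12,49,72}
12 -> hit
49 -> hit
64 -> fault, evict 72, frames {12,49,64}
Page faults: 8.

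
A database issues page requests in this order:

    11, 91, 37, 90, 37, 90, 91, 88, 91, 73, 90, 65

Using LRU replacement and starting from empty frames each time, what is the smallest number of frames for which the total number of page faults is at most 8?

f=1: 12 faults
f=2: 9 faults
f=3: 8 faults
f=4: 7 faults
f=5: 7 faults
f=6: 7 faults
f=7: 7 faults
Smallest f with faults ≤ 8 is 3.

3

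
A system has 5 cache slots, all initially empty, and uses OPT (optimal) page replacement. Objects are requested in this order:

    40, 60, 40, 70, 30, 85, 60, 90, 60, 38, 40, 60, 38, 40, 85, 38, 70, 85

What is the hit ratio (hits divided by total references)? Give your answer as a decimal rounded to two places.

0.61

40 → fault, frames (40)
60 → fault, frames (40 60)
40 → hit
70 → fault, frames (40 60 70)
30 → fault, frames (40 60 70 30)
85 → fault, frames (40 60 70 30 85)
60 → hit
90 → fault, evict 30, frames (40 60 70 85 90)
60 → hit
38 → fault, evict 90, frames (40 60 70 85 38)
40 → hit
60 → hit
38 → hit
40 → hit
85 → hit
38 → hit
70 → hit
85 → hit
Hits: 11 of 18 references → 11/18 = 0.6111.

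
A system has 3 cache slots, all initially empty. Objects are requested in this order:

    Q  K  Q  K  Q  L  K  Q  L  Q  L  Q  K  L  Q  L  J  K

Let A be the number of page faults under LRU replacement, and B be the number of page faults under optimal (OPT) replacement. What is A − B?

Under LRU: F F . . . F . . . . . . . . . . F F → 5 faults.
Under OPT: F F . . . F . . . . . . . . . . F . → 4 faults.
A − B = 5 − 4 = 1.

1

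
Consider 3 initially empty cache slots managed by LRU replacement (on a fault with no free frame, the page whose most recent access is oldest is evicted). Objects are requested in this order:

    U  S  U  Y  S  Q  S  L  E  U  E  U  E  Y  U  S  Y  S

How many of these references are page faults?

9

U -> miss, frames [U]
S -> miss, frames [U, S]
U -> hit
Y -> miss, frames [S, U, Y]
S -> hit
Q -> miss, evict U, frames [Y, S, Q]
S -> hit
L -> miss, evict Y, frames [Q, S, L]
E -> miss, evict Q, frames [S, L, E]
U -> miss, evict S, frames [L, E, U]
E -> hit
U -> hit
E -> hit
Y -> miss, evict L, frames [U, E, Y]
U -> hit
S -> miss, evict E, frames [Y, U, S]
Y -> hit
S -> hit
Page faults: 9.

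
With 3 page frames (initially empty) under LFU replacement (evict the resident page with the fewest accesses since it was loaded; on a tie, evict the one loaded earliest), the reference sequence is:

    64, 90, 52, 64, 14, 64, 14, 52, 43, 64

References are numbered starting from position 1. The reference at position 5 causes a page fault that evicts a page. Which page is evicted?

90

pos 1: 64 → miss, frames [64]
pos 2: 90 → miss, frames [64, 90]
pos 3: 52 → miss, frames [64, 90, 52]
pos 4: 64 → hit
pos 5: 14 → miss, evict 90, frames [64, 52, 14]
At position 5, page 90 is evicted.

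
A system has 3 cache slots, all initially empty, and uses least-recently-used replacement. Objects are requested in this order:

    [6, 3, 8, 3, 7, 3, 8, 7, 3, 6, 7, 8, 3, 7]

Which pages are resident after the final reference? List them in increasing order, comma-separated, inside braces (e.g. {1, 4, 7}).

{3, 7, 8}

6 → fault, frames [6]
3 → fault, frames [6, 3]
8 → fault, frames [6, 3, 8]
3 → hit
7 → fault, evict 6, frames [8, 3, 7]
3 → hit
8 → hit
7 → hit
3 → hit
6 → fault, evict 8, frames [7, 3, 6]
7 → hit
8 → fault, evict 3, frames [6, 7, 8]
3 → fault, evict 6, frames [7, 8, 3]
7 → hit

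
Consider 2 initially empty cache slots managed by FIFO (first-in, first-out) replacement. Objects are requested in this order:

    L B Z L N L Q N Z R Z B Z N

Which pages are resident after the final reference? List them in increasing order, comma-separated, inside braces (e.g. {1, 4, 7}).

L → miss, frames {L}
B → miss, frames {L,B}
Z → miss, evict L, frames {B,Z}
L → miss, evict B, frames {Z,L}
N → miss, evict Z, frames {L,N}
L → hit
Q → miss, evict L, frames {N,Q}
N → hit
Z → miss, evict N, frames {Q,Z}
R → miss, evict Q, frames {Z,R}
Z → hit
B → miss, evict Z, frames {R,B}
Z → miss, evict R, frames {B,Z}
N → miss, evict B, frames {Z,N}

{N, Z}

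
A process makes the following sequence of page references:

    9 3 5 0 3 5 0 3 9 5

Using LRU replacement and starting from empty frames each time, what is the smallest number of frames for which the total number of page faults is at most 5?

f=1: 10 faults
f=2: 10 faults
f=3: 6 faults
f=4: 4 faults
Smallest f with faults ≤ 5 is 4.

4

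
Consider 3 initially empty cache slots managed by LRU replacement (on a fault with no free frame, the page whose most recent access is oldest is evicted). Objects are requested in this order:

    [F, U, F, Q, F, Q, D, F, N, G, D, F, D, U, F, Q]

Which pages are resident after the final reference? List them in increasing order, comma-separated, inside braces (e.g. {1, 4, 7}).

F -> miss, frames (F)
U -> miss, frames (F U)
F -> hit
Q -> miss, frames (U F Q)
F -> hit
Q -> hit
D -> miss, evict U, frames (F Q D)
F -> hit
N -> miss, evict Q, frames (D F N)
G -> miss, evict D, frames (F N G)
D -> miss, evict F, frames (N G D)
F -> miss, evict N, frames (G D F)
D -> hit
U -> miss, evict G, frames (F D U)
F -> hit
Q -> miss, evict D, frames (U F Q)

{F, Q, U}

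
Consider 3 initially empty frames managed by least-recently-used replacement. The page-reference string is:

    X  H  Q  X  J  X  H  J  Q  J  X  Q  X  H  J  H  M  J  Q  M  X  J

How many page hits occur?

X: fault, frames {X}
H: fault, frames {X,H}
Q: fault, frames {X,H,Q}
X: hit
J: fault, evict H, frames {Q,X,J}
X: hit
H: fault, evict Q, frames {J,X,H}
J: hit
Q: fault, evict X, frames {H,J,Q}
J: hit
X: fault, evict H, frames {Q,J,X}
Q: hit
X: hit
H: fault, evict J, frames {Q,X,H}
J: fault, evict Q, frames {X,H,J}
H: hit
M: fault, evict X, frames {J,H,M}
J: hit
Q: fault, evict H, frames {M,J,Q}
M: hit
X: fault, evict J, frames {Q,M,X}
J: fault, evict Q, frames {M,X,J}
Hits: 9.

9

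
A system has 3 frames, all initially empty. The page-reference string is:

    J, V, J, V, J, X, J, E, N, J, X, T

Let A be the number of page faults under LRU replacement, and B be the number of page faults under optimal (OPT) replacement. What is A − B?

1

Under LRU: F F . . . F . F F . F F → 7 faults.
Under OPT: F F . . . F . F F . . F → 6 faults.
A − B = 7 − 6 = 1.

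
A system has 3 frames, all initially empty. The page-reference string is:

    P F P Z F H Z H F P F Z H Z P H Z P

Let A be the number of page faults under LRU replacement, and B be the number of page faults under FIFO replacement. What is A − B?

-1

Under LRU: F F . F . F . . . F . F F . F . . . → 8 faults.
Under FIFO: F F . F . F . . . F F F F . F . . . → 9 faults.
A − B = 8 − 9 = -1.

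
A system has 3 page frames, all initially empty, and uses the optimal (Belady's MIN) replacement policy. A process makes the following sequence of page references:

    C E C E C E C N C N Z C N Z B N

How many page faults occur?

5

C: miss, frames {C}
E: miss, frames {C,E}
C: hit
E: hit
C: hit
E: hit
C: hit
N: miss, frames {C,E,N}
C: hit
N: hit
Z: miss, evict E, frames {C,N,Z}
C: hit
N: hit
Z: hit
B: miss, evict Z, frames {C,N,B}
N: hit
Page faults: 5.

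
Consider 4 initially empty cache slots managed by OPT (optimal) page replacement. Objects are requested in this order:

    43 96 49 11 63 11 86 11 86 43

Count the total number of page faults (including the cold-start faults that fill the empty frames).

6

43 → miss, frames [43]
96 → miss, frames [43, 96]
49 → miss, frames [43, 96, 49]
11 → miss, frames [43, 96, 49, 11]
63 → miss, evict 49, frames [43, 96, 11, 63]
11 → hit
86 → miss, evict 63, frames [43, 96, 11, 86]
11 → hit
86 → hit
43 → hit
Page faults: 6.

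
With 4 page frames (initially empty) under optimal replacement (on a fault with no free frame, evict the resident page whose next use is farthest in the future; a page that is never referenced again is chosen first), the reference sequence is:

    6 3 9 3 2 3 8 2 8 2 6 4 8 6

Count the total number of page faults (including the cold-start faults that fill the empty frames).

6

6 -> fault, frames (6)
3 -> fault, frames (6 3)
9 -> fault, frames (6 3 9)
3 -> hit
2 -> fault, frames (6 3 9 2)
3 -> hit
8 -> fault, evict 9, frames (6 3 2 8)
2 -> hit
8 -> hit
2 -> hit
6 -> hit
4 -> fault, evict 2, frames (6 3 8 4)
8 -> hit
6 -> hit
Page faults: 6.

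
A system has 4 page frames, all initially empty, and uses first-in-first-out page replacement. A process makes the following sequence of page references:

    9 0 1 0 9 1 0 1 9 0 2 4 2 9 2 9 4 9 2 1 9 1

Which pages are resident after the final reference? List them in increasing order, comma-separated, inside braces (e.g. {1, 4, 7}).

{1, 2, 4, 9}

9 → miss, frames (9)
0 → miss, frames (9 0)
1 → miss, frames (9 0 1)
0 → hit
9 → hit
1 → hit
0 → hit
1 → hit
9 → hit
0 → hit
2 → miss, frames (9 0 1 2)
4 → miss, evict 9, frames (0 1 2 4)
2 → hit
9 → miss, evict 0, frames (1 2 4 9)
2 → hit
9 → hit
4 → hit
9 → hit
2 → hit
1 → hit
9 → hit
1 → hit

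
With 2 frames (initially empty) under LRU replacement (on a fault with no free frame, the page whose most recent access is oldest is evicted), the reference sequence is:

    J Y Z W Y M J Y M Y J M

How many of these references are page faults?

11

J -> miss, frames (J)
Y -> miss, frames (J Y)
Z -> miss, evict J, frames (Y Z)
W -> miss, evict Y, frames (Z W)
Y -> miss, evict Z, frames (W Y)
M -> miss, evict W, frames (Y M)
J -> miss, evict Y, frames (M J)
Y -> miss, evict M, frames (J Y)
M -> miss, evict J, frames (Y M)
Y -> hit
J -> miss, evict M, frames (Y J)
M -> miss, evict Y, frames (J M)
Page faults: 11.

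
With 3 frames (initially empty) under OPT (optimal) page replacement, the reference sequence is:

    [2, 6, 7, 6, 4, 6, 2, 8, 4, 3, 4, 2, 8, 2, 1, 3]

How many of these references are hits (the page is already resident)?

8

2: fault, frames [2]
6: fault, frames [2, 6]
7: fault, frames [2, 6, 7]
6: hit
4: fault, evict 7, frames [2, 6, 4]
6: hit
2: hit
8: fault, evict 6, frames [2, 4, 8]
4: hit
3: fault, evict 8, frames [2, 4, 3]
4: hit
2: hit
8: fault, evict 4, frames [2, 3, 8]
2: hit
1: fault, evict 8, frames [2, 3, 1]
3: hit
Hits: 8.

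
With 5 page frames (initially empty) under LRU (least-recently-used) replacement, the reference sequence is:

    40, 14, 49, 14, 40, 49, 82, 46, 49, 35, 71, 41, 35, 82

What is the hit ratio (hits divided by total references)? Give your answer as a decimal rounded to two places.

0.36

40 -> fault, frames {40}
14 -> fault, frames {40,14}
49 -> fault, frames {40,14,49}
14 -> hit
40 -> hit
49 -> hit
82 -> fault, frames {14,40,49,82}
46 -> fault, frames {14,40,49,82,46}
49 -> hit
35 -> fault, evict 14, frames {40,82,46,49,35}
71 -> fault, evict 40, frames {82,46,49,35,71}
41 -> fault, evict 82, frames {46,49,35,71,41}
35 -> hit
82 -> fault, evict 46, frames {49,71,41,35,82}
Hits: 5 of 14 references → 5/14 = 0.3571.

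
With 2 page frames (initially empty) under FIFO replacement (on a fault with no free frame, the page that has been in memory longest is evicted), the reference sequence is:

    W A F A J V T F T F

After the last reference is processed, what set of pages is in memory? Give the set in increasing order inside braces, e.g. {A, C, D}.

W → fault, frames (W)
A → fault, frames (W A)
F → fault, evict W, frames (A F)
A → hit
J → fault, evict A, frames (F J)
V → fault, evict F, frames (J V)
T → fault, evict J, frames (V T)
F → fault, evict V, frames (T F)
T → hit
F → hit

{F, T}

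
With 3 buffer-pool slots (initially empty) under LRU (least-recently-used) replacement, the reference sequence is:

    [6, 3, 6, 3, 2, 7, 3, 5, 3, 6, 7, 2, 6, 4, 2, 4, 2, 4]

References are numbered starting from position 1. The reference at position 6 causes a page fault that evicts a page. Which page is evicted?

pos 1: 6 -> miss, frames (6)
pos 2: 3 -> miss, frames (6 3)
pos 3: 6 -> hit
pos 4: 3 -> hit
pos 5: 2 -> miss, frames (6 3 2)
pos 6: 7 -> miss, evict 6, frames (3 2 7)
At position 6, page 6 is evicted.

6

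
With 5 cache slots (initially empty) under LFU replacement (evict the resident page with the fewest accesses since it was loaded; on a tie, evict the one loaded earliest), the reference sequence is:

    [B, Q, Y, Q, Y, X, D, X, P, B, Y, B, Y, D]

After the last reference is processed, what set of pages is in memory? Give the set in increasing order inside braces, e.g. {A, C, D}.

{B, D, Q, X, Y}

B: fault, frames [B]
Q: fault, frames [B, Q]
Y: fault, frames [B, Q, Y]
Q: hit
Y: hit
X: fault, frames [B, Q, Y, X]
D: fault, frames [B, Q, Y, X, D]
X: hit
P: fault, evict B, frames [Q, Y, X, D, P]
B: fault, evict D, frames [Q, Y, X, P, B]
Y: hit
B: hit
Y: hit
D: fault, evict P, frames [Q, Y, X, B, D]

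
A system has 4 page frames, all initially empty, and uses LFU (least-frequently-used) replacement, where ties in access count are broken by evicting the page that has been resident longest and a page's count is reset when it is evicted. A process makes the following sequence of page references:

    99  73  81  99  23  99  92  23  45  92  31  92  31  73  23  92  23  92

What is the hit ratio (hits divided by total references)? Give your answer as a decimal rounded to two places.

99 -> fault, frames (99)
73 -> fault, frames (99 73)
81 -> fault, frames (99 73 81)
99 -> hit
23 -> fault, frames (99 73 81 23)
99 -> hit
92 -> fault, evict 73, frames (99 81 23 92)
23 -> hit
45 -> fault, evict 81, frames (99 23 92 45)
92 -> hit
31 -> fault, evict 45, frames (99 23 92 31)
92 -> hit
31 -> hit
73 -> fault, evict 23, frames (99 92 31 73)
23 -> fault, evict 73, frames (99 92 31 23)
92 -> hit
23 -> hit
92 -> hit
Hits: 9 of 18 references → 9/18 = 0.5000.

0.50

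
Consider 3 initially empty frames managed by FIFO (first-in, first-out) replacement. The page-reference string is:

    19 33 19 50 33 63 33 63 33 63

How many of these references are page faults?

4

19: fault, frames {19}
33: fault, frames {19,33}
19: hit
50: fault, frames {19,33,50}
33: hit
63: fault, evict 19, frames {33,50,63}
33: hit
63: hit
33: hit
63: hit
Page faults: 4.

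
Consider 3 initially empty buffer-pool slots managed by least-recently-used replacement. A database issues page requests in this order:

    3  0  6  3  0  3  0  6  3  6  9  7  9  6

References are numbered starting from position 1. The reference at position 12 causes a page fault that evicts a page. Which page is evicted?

3

pos 1: 3: fault, frames [3]
pos 2: 0: fault, frames [3, 0]
pos 3: 6: fault, frames [3, 0, 6]
pos 4: 3: hit
pos 5: 0: hit
pos 6: 3: hit
pos 7: 0: hit
pos 8: 6: hit
pos 9: 3: hit
pos 10: 6: hit
pos 11: 9: fault, evict 0, frames [3, 6, 9]
pos 12: 7: fault, evict 3, frames [6, 9, 7]
At position 12, page 3 is evicted.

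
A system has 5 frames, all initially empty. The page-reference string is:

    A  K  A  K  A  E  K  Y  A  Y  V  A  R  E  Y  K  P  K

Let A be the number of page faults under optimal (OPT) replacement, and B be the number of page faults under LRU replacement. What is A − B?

Under OPT: F F . . . F . F . . F . F . . . F . → 7 faults.
Under LRU: F F . . . F . F . . F . F F . F F . → 9 faults.
A − B = 7 − 9 = -2.

-2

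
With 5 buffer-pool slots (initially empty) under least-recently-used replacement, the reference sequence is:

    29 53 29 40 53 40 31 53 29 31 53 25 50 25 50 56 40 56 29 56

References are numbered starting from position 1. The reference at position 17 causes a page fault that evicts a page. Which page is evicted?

pos 1: 29: fault, frames (29)
pos 2: 53: fault, frames (29 53)
pos 3: 29: hit
pos 4: 40: fault, frames (53 29 40)
pos 5: 53: hit
pos 6: 40: hit
pos 7: 31: fault, frames (29 53 40 31)
pos 8: 53: hit
pos 9: 29: hit
pos 10: 31: hit
pos 11: 53: hit
pos 12: 25: fault, frames (40 29 31 53 25)
pos 13: 50: fault, evict 40, frames (29 31 53 25 50)
pos 14: 25: hit
pos 15: 50: hit
pos 16: 56: fault, evict 29, frames (31 53 25 50 56)
pos 17: 40: fault, evict 31, frames (53 25 50 56 40)
At position 17, page 31 is evicted.

31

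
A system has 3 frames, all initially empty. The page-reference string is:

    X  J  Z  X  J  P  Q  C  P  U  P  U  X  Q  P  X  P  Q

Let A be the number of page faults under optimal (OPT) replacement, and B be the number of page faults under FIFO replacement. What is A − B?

Under OPT: F F F . . F F F . F . . . F . . . . → 8 faults.
Under FIFO: F F F . . F F F . F F . F F . . . . → 10 faults.
A − B = 8 − 10 = -2.

-2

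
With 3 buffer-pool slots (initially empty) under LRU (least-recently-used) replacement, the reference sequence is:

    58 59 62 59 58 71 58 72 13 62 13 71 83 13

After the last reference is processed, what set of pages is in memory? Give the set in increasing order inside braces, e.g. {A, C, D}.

{13, 71, 83}

58 → fault, frames (58)
59 → fault, frames (58 59)
62 → fault, frames (58 59 62)
59 → hit
58 → hit
71 → fault, evict 62, frames (59 58 71)
58 → hit
72 → fault, evict 59, frames (71 58 72)
13 → fault, evict 71, frames (58 72 13)
62 → fault, evict 58, frames (72 13 62)
13 → hit
71 → fault, evict 72, frames (62 13 71)
83 → fault, evict 62, frames (13 71 83)
13 → hit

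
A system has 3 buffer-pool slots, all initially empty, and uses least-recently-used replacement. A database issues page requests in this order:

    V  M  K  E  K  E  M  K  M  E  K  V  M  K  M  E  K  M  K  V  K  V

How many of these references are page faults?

8

V -> miss, frames [V]
M -> miss, frames [V, M]
K -> miss, frames [V, M, K]
E -> miss, evict V, frames [M, K, E]
K -> hit
E -> hit
M -> hit
K -> hit
M -> hit
E -> hit
K -> hit
V -> miss, evict M, frames [E, K, V]
M -> miss, evict E, frames [K, V, M]
K -> hit
M -> hit
E -> miss, evict V, frames [K, M, E]
K -> hit
M -> hit
K -> hit
V -> miss, evict E, frames [M, K, V]
K -> hit
V -> hit
Page faults: 8.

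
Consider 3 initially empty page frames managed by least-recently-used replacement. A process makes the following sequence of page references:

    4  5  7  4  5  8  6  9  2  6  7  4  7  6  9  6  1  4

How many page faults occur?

12

4: miss, frames [4]
5: miss, frames [4, 5]
7: miss, frames [4, 5, 7]
4: hit
5: hit
8: miss, evict 7, frames [4, 5, 8]
6: miss, evict 4, frames [5, 8, 6]
9: miss, evict 5, frames [8, 6, 9]
2: miss, evict 8, frames [6, 9, 2]
6: hit
7: miss, evict 9, frames [2, 6, 7]
4: miss, evict 2, frames [6, 7, 4]
7: hit
6: hit
9: miss, evict 4, frames [7, 6, 9]
6: hit
1: miss, evict 7, frames [9, 6, 1]
4: miss, evict 9, frames [6, 1, 4]
Page faults: 12.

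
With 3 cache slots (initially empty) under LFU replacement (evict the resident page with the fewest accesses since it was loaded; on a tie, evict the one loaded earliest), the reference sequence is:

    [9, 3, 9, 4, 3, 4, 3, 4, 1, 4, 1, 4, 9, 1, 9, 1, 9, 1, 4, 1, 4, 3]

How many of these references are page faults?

10

9 → fault, frames [9]
3 → fault, frames [9, 3]
9 → hit
4 → fault, frames [9, 3, 4]
3 → hit
4 → hit
3 → hit
4 → hit
1 → fault, evict 9, frames [3, 4, 1]
4 → hit
1 → hit
4 → hit
9 → fault, evict 1, frames [3, 4, 9]
1 → fault, evict 9, frames [3, 4, 1]
9 → fault, evict 1, frames [3, 4, 9]
1 → fault, evict 9, frames [3, 4, 1]
9 → fault, evict 1, frames [3, 4, 9]
1 → fault, evict 9, frames [3, 4, 1]
4 → hit
1 → hit
4 → hit
3 → hit
Page faults: 10.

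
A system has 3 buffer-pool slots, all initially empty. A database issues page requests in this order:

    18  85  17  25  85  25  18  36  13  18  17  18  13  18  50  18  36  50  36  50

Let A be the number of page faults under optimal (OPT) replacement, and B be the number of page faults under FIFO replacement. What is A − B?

Under OPT: F F F F . . . F F . F . . . F . F . . . → 9 faults.
Under FIFO: F F F F . . F F F . F F . . F . F . . . → 11 faults.
A − B = 9 − 11 = -2.

-2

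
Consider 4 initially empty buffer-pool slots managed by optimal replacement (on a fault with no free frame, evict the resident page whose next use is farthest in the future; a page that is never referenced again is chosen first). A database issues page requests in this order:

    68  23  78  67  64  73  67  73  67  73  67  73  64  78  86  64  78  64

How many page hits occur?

68 → miss, frames (68)
23 → miss, frames (68 23)
78 → miss, frames (68 23 78)
67 → miss, frames (68 23 78 67)
64 → miss, evict 23, frames (68 78 67 64)
73 → miss, evict 68, frames (78 67 64 73)
67 → hit
73 → hit
67 → hit
73 → hit
67 → hit
73 → hit
64 → hit
78 → hit
86 → miss, evict 73, frames (78 67 64 86)
64 → hit
78 → hit
64 → hit
Hits: 11.

11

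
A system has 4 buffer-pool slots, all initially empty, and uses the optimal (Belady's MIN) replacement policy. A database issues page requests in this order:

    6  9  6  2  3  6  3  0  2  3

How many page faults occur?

5

6 -> miss, frames {6}
9 -> miss, frames {6,9}
6 -> hit
2 -> miss, frames {6,9,2}
3 -> miss, frames {6,9,2,3}
6 -> hit
3 -> hit
0 -> miss, evict 9, frames {6,2,3,0}
2 -> hit
3 -> hit
Page faults: 5.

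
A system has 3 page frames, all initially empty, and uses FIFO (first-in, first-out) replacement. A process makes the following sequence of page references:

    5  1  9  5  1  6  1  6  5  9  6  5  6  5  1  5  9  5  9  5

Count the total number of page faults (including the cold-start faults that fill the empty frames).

7

5: miss, frames [5]
1: miss, frames [5, 1]
9: miss, frames [5, 1, 9]
5: hit
1: hit
6: miss, evict 5, frames [1, 9, 6]
1: hit
6: hit
5: miss, evict 1, frames [9, 6, 5]
9: hit
6: hit
5: hit
6: hit
5: hit
1: miss, evict 9, frames [6, 5, 1]
5: hit
9: miss, evict 6, frames [5, 1, 9]
5: hit
9: hit
5: hit
Page faults: 7.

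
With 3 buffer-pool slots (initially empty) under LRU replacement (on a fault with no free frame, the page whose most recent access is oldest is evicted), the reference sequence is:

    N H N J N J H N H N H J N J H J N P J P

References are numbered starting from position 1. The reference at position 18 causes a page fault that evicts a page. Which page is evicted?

pos 1: N -> fault, frames {N}
pos 2: H -> fault, frames {N,H}
pos 3: N -> hit
pos 4: J -> fault, frames {H,N,J}
pos 5: N -> hit
pos 6: J -> hit
pos 7: H -> hit
pos 8: N -> hit
pos 9: H -> hit
pos 10: N -> hit
pos 11: H -> hit
pos 12: J -> hit
pos 13: N -> hit
pos 14: J -> hit
pos 15: H -> hit
pos 16: J -> hit
pos 17: N -> hit
pos 18: P -> fault, evict H, frames {J,N,P}
At position 18, page H is evicted.

H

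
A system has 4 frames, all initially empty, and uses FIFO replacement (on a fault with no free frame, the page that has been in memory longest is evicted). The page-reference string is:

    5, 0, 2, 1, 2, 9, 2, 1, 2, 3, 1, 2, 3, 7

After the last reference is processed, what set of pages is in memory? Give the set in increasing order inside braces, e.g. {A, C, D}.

{1, 3, 7, 9}

5: fault, frames (5)
0: fault, frames (5 0)
2: fault, frames (5 0 2)
1: fault, frames (5 0 2 1)
2: hit
9: fault, evict 5, frames (0 2 1 9)
2: hit
1: hit
2: hit
3: fault, evict 0, frames (2 1 9 3)
1: hit
2: hit
3: hit
7: fault, evict 2, frames (1 9 3 7)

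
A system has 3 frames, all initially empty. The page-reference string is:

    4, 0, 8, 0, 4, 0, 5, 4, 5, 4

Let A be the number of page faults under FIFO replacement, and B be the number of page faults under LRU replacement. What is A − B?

1

Under FIFO: F F F . . . F F . . → 5 faults.
Under LRU: F F F . . . F . . . → 4 faults.
A − B = 5 − 4 = 1.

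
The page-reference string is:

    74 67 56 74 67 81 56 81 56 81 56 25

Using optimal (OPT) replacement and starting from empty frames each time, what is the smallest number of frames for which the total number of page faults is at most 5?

3

f=1: 12 faults
f=2: 6 faults
f=3: 5 faults
f=4: 5 faults
f=5: 5 faults
Smallest f with faults ≤ 5 is 3.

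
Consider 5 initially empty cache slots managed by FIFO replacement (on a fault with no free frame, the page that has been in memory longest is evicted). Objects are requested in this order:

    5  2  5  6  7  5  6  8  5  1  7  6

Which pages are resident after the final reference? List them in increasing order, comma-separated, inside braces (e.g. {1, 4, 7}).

5 → fault, frames (5)
2 → fault, frames (5 2)
5 → hit
6 → fault, frames (5 2 6)
7 → fault, frames (5 2 6 7)
5 → hit
6 → hit
8 → fault, frames (5 2 6 7 8)
5 → hit
1 → fault, evict 5, frames (2 6 7 8 1)
7 → hit
6 → hit

{1, 2, 6, 7, 8}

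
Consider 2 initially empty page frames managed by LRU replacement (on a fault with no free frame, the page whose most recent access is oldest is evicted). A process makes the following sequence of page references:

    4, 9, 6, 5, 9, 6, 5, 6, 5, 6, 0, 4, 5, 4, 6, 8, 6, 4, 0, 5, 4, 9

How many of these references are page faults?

4 -> miss, frames {4}
9 -> miss, frames {4,9}
6 -> miss, evict 4, frames {9,6}
5 -> miss, evict 9, frames {6,5}
9 -> miss, evict 6, frames {5,9}
6 -> miss, evict 5, frames {9,6}
5 -> miss, evict 9, frames {6,5}
6 -> hit
5 -> hit
6 -> hit
0 -> miss, evict 5, frames {6,0}
4 -> miss, evict 6, frames {0,4}
5 -> miss, evict 0, frames {4,5}
4 -> hit
6 -> miss, evict 5, frames {4,6}
8 -> miss, evict 4, frames {6,8}
6 -> hit
4 -> miss, evict 8, frames {6,4}
0 -> miss, evict 6, frames {4,0}
5 -> miss, evict 4, frames {0,5}
4 -> miss, evict 0, frames {5,4}
9 -> miss, evict 5, frames {4,9}
Page faults: 17.

17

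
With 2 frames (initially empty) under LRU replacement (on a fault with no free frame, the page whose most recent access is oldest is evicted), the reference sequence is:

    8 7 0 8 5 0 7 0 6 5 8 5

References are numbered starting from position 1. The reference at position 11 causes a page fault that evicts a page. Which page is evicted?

6

pos 1: 8 → fault, frames {8}
pos 2: 7 → fault, frames {8,7}
pos 3: 0 → fault, evict 8, frames {7,0}
pos 4: 8 → fault, evict 7, frames {0,8}
pos 5: 5 → fault, evict 0, frames {8,5}
pos 6: 0 → fault, evict 8, frames {5,0}
pos 7: 7 → fault, evict 5, frames {0,7}
pos 8: 0 → hit
pos 9: 6 → fault, evict 7, frames {0,6}
pos 10: 5 → fault, evict 0, frames {6,5}
pos 11: 8 → fault, evict 6, frames {5,8}
At position 11, page 6 is evicted.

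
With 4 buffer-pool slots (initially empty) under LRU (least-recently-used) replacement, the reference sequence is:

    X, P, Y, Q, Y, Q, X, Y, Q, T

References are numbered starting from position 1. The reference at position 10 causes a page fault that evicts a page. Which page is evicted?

P

pos 1: X → fault, frames {X}
pos 2: P → fault, frames {X,P}
pos 3: Y → fault, frames {X,P,Y}
pos 4: Q → fault, frames {X,P,Y,Q}
pos 5: Y → hit
pos 6: Q → hit
pos 7: X → hit
pos 8: Y → hit
pos 9: Q → hit
pos 10: T → fault, evict P, frames {X,Y,Q,T}
At position 10, page P is evicted.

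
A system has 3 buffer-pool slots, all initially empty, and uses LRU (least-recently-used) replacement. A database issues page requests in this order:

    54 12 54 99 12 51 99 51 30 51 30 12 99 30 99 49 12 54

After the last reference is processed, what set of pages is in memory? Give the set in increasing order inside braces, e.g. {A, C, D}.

{12, 49, 54}

54 -> miss, frames {54}
12 -> miss, frames {54,12}
54 -> hit
99 -> miss, frames {12,54,99}
12 -> hit
51 -> miss, evict 54, frames {99,12,51}
99 -> hit
51 -> hit
30 -> miss, evict 12, frames {99,51,30}
51 -> hit
30 -> hit
12 -> miss, evict 99, frames {51,30,12}
99 -> miss, evict 51, frames {30,12,99}
30 -> hit
99 -> hit
49 -> miss, evict 12, frames {30,99,49}
12 -> miss, evict 30, frames {99,49,12}
54 -> miss, evict 99, frames {49,12,54}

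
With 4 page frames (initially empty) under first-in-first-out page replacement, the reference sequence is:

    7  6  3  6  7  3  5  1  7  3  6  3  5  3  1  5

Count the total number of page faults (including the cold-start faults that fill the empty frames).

10

7: fault, frames {7}
6: fault, frames {7,6}
3: fault, frames {7,6,3}
6: hit
7: hit
3: hit
5: fault, frames {7,6,3,5}
1: fault, evict 7, frames {6,3,5,1}
7: fault, evict 6, frames {3,5,1,7}
3: hit
6: fault, evict 3, frames {5,1,7,6}
3: fault, evict 5, frames {1,7,6,3}
5: fault, evict 1, frames {7,6,3,5}
3: hit
1: fault, evict 7, frames {6,3,5,1}
5: hit
Page faults: 10.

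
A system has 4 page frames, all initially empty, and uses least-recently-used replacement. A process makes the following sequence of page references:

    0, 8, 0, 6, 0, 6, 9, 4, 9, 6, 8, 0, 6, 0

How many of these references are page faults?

7

0 → miss, frames (0)
8 → miss, frames (0 8)
0 → hit
6 → miss, frames (8 0 6)
0 → hit
6 → hit
9 → miss, frames (8 0 6 9)
4 → miss, evict 8, frames (0 6 9 4)
9 → hit
6 → hit
8 → miss, evict 0, frames (4 9 6 8)
0 → miss, evict 4, frames (9 6 8 0)
6 → hit
0 → hit
Page faults: 7.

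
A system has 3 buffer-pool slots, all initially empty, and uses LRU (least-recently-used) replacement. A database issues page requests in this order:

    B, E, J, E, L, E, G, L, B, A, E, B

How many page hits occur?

B: fault, frames (B)
E: fault, frames (B E)
J: fault, frames (B E J)
E: hit
L: fault, evict B, frames (J E L)
E: hit
G: fault, evict J, frames (L E G)
L: hit
B: fault, evict E, frames (G L B)
A: fault, evict G, frames (L B A)
E: fault, evict L, frames (B A E)
B: hit
Hits: 4.

4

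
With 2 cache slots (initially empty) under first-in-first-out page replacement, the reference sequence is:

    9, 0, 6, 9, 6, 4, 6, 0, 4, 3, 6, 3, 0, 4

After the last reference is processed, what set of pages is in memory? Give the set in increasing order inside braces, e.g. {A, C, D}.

9 -> fault, frames {9}
0 -> fault, frames {9,0}
6 -> fault, evict 9, frames {0,6}
9 -> fault, evict 0, frames {6,9}
6 -> hit
4 -> fault, evict 6, frames {9,4}
6 -> fault, evict 9, frames {4,6}
0 -> fault, evict 4, frames {6,0}
4 -> fault, evict 6, frames {0,4}
3 -> fault, evict 0, frames {4,3}
6 -> fault, evict 4, frames {3,6}
3 -> hit
0 -> fault, evict 3, frames {6,0}
4 -> fault, evict 6, frames {0,4}

{0, 4}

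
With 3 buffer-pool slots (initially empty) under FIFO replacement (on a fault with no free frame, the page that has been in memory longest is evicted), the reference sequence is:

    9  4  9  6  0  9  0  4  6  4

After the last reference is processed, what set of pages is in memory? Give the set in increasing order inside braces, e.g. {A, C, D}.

{4, 6, 9}

9 -> miss, frames {9}
4 -> miss, frames {9,4}
9 -> hit
6 -> miss, frames {9,4,6}
0 -> miss, evict 9, frames {4,6,0}
9 -> miss, evict 4, frames {6,0,9}
0 -> hit
4 -> miss, evict 6, frames {0,9,4}
6 -> miss, evict 0, frames {9,4,6}
4 -> hit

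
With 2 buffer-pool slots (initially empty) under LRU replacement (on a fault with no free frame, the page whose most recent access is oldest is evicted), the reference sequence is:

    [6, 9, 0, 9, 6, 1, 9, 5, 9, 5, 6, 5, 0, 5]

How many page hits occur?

5

6 -> fault, frames {6}
9 -> fault, frames {6,9}
0 -> fault, evict 6, frames {9,0}
9 -> hit
6 -> fault, evict 0, frames {9,6}
1 -> fault, evict 9, frames {6,1}
9 -> fault, evict 6, frames {1,9}
5 -> fault, evict 1, frames {9,5}
9 -> hit
5 -> hit
6 -> fault, evict 9, frames {5,6}
5 -> hit
0 -> fault, evict 6, frames {5,0}
5 -> hit
Hits: 5.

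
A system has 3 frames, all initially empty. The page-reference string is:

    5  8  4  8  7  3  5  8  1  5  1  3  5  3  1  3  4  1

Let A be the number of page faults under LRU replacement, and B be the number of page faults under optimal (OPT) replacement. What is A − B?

Under LRU: F F F . F F F F F . . F . . . . F . → 10 faults.
Under OPT: F F F . F F . . F . . . . . . . F . → 7 faults.
A − B = 10 − 7 = 3.

3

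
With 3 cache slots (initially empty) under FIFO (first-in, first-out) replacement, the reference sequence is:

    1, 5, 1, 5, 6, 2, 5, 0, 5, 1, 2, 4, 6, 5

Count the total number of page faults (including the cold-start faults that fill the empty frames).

11

1: fault, frames (1)
5: fault, frames (1 5)
1: hit
5: hit
6: fault, frames (1 5 6)
2: fault, evict 1, frames (5 6 2)
5: hit
0: fault, evict 5, frames (6 2 0)
5: fault, evict 6, frames (2 0 5)
1: fault, evict 2, frames (0 5 1)
2: fault, evict 0, frames (5 1 2)
4: fault, evict 5, frames (1 2 4)
6: fault, evict 1, frames (2 4 6)
5: fault, evict 2, frames (4 6 5)
Page faults: 11.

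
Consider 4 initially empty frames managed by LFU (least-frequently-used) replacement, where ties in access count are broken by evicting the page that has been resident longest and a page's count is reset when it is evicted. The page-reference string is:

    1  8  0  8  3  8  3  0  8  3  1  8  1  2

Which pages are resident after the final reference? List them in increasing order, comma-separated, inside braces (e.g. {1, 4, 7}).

{1, 2, 3, 8}

1 -> fault, frames (1)
8 -> fault, frames (1 8)
0 -> fault, frames (1 8 0)
8 -> hit
3 -> fault, frames (1 8 0 3)
8 -> hit
3 -> hit
0 -> hit
8 -> hit
3 -> hit
1 -> hit
8 -> hit
1 -> hit
2 -> fault, evict 0, frames (1 8 3 2)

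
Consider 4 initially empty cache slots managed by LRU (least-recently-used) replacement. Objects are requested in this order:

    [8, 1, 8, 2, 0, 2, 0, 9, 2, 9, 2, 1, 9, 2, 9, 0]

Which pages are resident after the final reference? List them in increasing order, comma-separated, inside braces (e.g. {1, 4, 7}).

{0, 1, 2, 9}

8 -> miss, frames (8)
1 -> miss, frames (8 1)
8 -> hit
2 -> miss, frames (1 8 2)
0 -> miss, frames (1 8 2 0)
2 -> hit
0 -> hit
9 -> miss, evict 1, frames (8 2 0 9)
2 -> hit
9 -> hit
2 -> hit
1 -> miss, evict 8, frames (0 9 2 1)
9 -> hit
2 -> hit
9 -> hit
0 -> hit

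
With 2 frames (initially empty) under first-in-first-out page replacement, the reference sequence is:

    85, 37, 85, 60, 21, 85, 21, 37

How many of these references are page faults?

6

85 -> miss, frames {85}
37 -> miss, frames {85,37}
85 -> hit
60 -> miss, evict 85, frames {37,60}
21 -> miss, evict 37, frames {60,21}
85 -> miss, evict 60, frames {21,85}
21 -> hit
37 -> miss, evict 21, frames {85,37}
Page faults: 6.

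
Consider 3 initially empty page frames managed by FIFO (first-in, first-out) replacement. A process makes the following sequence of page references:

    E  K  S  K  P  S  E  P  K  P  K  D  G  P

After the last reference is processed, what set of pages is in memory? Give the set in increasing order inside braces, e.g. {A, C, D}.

E → miss, frames [E]
K → miss, frames [E, K]
S → miss, frames [E, K, S]
K → hit
P → miss, evict E, frames [K, S, P]
S → hit
E → miss, evict K, frames [S, P, E]
P → hit
K → miss, evict S, frames [P, E, K]
P → hit
K → hit
D → miss, evict P, frames [E, K, D]
G → miss, evict E, frames [K, D, G]
P → miss, evict K, frames [D, G, P]

{D, G, P}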